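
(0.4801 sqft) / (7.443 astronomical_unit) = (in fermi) 40.06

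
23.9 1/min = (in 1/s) 0.3983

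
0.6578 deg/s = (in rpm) 0.1096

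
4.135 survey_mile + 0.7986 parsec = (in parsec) 0.7986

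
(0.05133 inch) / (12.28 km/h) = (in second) 0.0003822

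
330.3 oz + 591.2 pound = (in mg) 2.775e+08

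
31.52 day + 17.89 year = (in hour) 1.575e+05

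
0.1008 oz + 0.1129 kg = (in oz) 4.083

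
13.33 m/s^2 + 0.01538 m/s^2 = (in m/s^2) 13.35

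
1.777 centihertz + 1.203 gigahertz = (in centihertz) 1.203e+11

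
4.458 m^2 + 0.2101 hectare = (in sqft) 2.266e+04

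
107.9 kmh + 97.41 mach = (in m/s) 3.32e+04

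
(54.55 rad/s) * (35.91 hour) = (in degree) 4.041e+08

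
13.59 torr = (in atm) 0.01788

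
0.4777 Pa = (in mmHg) 0.003583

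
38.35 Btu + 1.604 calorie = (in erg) 4.047e+11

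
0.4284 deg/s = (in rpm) 0.0714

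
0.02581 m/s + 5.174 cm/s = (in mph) 0.1735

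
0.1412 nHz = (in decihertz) 1.412e-09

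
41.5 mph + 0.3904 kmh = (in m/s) 18.66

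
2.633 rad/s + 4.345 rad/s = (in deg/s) 399.8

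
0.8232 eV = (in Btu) 1.25e-22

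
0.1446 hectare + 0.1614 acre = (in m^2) 2099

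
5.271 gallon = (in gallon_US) 5.271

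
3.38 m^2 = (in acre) 0.0008352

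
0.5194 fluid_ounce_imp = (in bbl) 9.282e-05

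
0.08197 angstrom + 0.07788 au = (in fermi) 1.165e+25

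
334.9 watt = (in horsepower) 0.4491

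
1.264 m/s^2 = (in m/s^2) 1.264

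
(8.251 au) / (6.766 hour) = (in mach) 1.488e+05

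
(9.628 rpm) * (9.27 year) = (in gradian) 1.876e+10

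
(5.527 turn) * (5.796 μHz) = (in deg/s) 0.01153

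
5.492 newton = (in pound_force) 1.235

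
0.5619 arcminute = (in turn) 2.601e-05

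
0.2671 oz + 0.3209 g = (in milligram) 7893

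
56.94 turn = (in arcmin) 1.23e+06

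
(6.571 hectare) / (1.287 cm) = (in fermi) 5.106e+21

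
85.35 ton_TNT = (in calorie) 8.535e+10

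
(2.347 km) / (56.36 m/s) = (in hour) 0.01157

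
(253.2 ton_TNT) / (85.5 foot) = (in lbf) 9.139e+09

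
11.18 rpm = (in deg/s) 67.08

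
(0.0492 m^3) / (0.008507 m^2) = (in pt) 1.639e+04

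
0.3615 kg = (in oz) 12.75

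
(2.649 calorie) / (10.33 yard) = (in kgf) 0.1197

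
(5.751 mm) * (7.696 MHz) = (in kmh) 1.593e+05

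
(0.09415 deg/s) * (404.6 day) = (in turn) 9142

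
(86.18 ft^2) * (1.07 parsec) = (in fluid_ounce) 8.939e+21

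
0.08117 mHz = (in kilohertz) 8.117e-08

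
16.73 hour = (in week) 0.09958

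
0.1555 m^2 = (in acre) 3.842e-05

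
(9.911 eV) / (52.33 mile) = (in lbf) 4.239e-24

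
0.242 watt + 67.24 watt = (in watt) 67.48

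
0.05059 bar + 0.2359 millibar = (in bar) 0.05083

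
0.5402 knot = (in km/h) 1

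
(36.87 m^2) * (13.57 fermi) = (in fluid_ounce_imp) 1.761e-08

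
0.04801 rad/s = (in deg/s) 2.751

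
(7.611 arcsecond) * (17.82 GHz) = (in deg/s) 3.767e+07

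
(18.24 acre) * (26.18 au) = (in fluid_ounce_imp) 1.017e+22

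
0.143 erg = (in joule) 1.43e-08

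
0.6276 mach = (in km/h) 769.3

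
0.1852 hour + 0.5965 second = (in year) 2.116e-05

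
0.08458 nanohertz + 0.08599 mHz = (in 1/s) 8.599e-05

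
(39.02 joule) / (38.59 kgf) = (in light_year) 1.09e-17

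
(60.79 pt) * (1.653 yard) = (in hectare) 3.241e-06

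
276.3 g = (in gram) 276.3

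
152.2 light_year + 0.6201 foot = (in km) 1.44e+15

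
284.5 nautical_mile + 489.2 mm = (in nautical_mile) 284.5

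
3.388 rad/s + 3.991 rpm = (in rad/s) 3.806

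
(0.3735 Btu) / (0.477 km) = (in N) 0.8261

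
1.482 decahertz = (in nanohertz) 1.482e+10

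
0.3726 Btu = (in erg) 3.931e+09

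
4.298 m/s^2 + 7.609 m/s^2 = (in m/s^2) 11.91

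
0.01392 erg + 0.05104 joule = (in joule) 0.05104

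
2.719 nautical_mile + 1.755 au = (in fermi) 2.625e+26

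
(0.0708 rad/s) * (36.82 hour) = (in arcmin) 3.226e+07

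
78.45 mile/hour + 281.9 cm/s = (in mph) 84.76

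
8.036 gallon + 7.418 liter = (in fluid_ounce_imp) 1332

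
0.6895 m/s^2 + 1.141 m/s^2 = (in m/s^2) 1.831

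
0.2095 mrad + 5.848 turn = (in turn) 5.848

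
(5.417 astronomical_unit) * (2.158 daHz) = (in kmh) 6.296e+13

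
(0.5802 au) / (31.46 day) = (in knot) 6.207e+04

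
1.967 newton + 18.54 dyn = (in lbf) 0.4422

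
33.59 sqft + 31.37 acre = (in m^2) 1.27e+05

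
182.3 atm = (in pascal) 1.847e+07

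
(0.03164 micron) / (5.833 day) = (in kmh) 2.26e-13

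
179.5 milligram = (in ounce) 0.006332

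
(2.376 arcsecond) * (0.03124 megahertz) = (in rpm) 3.436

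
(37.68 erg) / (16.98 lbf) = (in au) 3.335e-19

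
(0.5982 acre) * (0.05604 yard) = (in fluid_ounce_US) 4.195e+06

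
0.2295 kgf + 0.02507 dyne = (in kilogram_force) 0.2295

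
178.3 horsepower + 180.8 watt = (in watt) 1.331e+05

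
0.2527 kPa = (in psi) 0.03665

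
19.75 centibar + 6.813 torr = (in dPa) 2.066e+05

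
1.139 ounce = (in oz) 1.139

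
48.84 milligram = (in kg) 4.884e-05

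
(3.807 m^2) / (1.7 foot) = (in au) 4.911e-11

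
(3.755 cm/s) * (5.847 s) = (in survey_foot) 0.7203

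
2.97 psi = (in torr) 153.6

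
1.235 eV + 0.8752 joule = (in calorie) 0.2092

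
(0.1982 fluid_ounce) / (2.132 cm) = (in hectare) 2.749e-08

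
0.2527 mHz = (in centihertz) 0.02527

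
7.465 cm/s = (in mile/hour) 0.167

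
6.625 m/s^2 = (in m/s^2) 6.625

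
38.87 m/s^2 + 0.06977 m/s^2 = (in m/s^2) 38.94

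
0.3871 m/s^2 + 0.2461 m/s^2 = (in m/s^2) 0.6332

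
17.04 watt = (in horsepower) 0.02285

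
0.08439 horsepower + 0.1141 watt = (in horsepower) 0.08454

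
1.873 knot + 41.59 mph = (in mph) 43.75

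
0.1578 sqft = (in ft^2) 0.1578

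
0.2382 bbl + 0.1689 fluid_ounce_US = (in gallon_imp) 8.332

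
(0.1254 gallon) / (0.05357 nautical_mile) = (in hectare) 4.785e-10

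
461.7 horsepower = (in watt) 3.443e+05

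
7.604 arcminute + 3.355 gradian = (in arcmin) 188.8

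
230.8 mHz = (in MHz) 2.308e-07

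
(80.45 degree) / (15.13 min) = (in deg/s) 0.08862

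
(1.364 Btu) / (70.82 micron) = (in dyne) 2.032e+12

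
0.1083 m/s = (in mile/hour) 0.2423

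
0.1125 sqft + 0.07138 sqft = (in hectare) 1.708e-06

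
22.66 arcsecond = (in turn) 1.748e-05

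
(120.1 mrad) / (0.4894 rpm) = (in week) 3.875e-06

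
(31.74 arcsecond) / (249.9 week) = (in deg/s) 5.833e-11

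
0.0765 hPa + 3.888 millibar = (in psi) 0.0575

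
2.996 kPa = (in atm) 0.02957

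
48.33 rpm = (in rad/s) 5.061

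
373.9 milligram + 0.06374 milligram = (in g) 0.374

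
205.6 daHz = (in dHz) 2.056e+04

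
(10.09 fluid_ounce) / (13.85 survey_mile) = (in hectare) 1.339e-12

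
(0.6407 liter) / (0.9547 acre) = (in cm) 1.658e-05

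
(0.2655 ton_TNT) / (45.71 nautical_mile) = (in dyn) 1.312e+09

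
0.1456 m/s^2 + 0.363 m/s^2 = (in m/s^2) 0.5086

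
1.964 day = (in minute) 2828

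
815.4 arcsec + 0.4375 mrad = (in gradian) 0.2795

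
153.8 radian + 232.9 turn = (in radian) 1617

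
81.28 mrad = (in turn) 0.01294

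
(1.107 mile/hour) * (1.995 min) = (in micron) 5.924e+07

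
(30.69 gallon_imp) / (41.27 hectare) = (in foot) 1.109e-06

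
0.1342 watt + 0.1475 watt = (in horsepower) 0.0003778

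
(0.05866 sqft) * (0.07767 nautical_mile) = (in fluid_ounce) 2.651e+04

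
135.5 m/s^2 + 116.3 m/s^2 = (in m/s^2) 251.8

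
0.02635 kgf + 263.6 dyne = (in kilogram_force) 0.02662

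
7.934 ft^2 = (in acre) 0.0001821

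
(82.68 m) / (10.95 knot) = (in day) 0.0001699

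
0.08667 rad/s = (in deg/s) 4.966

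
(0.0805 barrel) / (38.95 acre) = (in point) 0.0002302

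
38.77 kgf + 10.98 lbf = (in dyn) 4.29e+07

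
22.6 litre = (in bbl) 0.1421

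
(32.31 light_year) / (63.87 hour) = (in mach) 3.904e+09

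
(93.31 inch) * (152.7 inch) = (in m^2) 9.193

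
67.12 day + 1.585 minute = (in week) 9.589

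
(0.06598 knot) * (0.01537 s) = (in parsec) 1.691e-20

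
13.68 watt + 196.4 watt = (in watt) 210.1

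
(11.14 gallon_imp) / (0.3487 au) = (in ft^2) 1.045e-11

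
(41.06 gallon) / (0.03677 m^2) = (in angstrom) 4.227e+10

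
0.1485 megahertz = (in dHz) 1.485e+06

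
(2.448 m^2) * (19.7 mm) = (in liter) 48.23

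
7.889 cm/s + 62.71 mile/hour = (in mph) 62.89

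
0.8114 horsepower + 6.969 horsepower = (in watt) 5802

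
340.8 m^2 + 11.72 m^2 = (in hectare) 0.03525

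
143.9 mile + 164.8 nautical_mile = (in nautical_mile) 289.8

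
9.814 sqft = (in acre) 0.0002253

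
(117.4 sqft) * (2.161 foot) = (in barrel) 45.19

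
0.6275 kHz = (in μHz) 6.275e+08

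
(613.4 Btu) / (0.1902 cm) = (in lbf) 7.649e+07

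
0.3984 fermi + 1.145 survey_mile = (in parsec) 5.972e-14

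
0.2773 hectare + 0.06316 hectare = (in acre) 0.8413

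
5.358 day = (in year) 0.01468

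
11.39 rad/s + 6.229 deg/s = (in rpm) 109.8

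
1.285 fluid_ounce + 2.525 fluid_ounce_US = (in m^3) 0.0001127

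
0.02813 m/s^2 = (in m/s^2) 0.02813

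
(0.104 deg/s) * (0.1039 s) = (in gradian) 0.01201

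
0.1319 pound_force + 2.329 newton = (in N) 2.916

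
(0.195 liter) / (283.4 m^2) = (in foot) 2.257e-06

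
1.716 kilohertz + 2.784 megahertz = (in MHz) 2.786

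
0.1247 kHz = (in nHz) 1.247e+11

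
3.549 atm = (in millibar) 3596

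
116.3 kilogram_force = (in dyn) 1.141e+08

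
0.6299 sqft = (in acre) 1.446e-05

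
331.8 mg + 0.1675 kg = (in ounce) 5.92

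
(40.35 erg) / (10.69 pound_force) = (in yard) 9.28e-08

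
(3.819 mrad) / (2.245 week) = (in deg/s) 1.612e-07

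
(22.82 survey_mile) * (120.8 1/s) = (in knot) 8.624e+06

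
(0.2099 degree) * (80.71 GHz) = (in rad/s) 2.957e+08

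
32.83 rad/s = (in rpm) 313.5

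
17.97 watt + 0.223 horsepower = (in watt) 184.3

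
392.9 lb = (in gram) 1.782e+05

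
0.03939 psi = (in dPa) 2716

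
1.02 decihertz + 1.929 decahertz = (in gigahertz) 1.939e-08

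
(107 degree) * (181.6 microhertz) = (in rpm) 0.003239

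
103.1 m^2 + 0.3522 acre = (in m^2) 1528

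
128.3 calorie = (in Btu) 0.5088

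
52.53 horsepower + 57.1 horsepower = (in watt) 8.175e+04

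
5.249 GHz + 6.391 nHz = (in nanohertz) 5.249e+18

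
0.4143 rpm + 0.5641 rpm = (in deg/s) 5.87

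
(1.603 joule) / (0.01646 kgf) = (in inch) 391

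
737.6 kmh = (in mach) 0.6017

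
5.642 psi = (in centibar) 38.9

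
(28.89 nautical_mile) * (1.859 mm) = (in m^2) 99.46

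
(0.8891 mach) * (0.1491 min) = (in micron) 2.708e+09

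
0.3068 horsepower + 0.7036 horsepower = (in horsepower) 1.01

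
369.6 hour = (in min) 2.218e+04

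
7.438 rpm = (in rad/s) 0.7789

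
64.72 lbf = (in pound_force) 64.72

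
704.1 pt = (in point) 704.1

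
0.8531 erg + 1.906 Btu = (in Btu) 1.906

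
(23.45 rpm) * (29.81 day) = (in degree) 3.624e+08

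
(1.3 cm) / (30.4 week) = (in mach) 2.077e-12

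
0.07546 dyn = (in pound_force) 1.696e-07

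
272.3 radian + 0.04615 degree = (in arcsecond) 5.617e+07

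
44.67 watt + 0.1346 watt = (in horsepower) 0.06008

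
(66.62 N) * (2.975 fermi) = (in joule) 1.982e-13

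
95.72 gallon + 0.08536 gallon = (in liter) 362.7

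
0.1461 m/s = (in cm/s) 14.61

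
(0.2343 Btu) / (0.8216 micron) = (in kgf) 3.068e+07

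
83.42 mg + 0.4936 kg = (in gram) 493.7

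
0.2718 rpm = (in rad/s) 0.02846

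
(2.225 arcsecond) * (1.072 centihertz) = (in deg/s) 6.626e-06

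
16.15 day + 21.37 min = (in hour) 388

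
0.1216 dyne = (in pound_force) 2.734e-07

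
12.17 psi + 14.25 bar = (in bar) 15.09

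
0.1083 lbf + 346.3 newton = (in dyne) 3.468e+07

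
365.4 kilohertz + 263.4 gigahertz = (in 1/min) 1.58e+13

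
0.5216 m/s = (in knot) 1.014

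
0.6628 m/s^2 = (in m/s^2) 0.6628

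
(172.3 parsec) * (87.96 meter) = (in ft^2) 5.034e+21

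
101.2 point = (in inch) 1.406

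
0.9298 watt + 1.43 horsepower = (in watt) 1067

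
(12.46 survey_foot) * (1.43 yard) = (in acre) 0.001227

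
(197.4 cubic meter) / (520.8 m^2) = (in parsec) 1.228e-17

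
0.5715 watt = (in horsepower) 0.0007664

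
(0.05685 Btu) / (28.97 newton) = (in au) 1.384e-11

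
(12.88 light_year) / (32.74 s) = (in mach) 1.093e+13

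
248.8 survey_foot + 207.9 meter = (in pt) 8.043e+05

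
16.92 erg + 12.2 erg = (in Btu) 2.76e-09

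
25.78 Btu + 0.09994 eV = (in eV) 1.698e+23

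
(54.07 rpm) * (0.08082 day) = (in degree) 2.265e+06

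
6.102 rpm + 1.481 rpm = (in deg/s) 45.5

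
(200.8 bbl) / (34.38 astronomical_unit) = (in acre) 1.534e-15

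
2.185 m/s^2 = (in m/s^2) 2.185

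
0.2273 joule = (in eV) 1.419e+18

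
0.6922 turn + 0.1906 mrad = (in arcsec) 8.971e+05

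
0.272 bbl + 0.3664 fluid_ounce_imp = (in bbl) 0.2721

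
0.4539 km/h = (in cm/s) 12.61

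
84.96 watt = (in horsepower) 0.1139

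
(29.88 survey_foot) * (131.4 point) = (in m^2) 0.4222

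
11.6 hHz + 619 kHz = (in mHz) 6.202e+08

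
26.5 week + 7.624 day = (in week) 27.59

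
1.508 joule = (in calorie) 0.3604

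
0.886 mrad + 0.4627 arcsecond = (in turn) 0.0001414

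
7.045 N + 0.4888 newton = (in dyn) 7.534e+05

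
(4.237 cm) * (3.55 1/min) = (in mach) 7.362e-06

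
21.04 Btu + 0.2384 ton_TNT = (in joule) 9.975e+08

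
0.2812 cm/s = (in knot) 0.005466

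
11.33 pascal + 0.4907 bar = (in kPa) 49.08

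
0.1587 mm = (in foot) 0.0005207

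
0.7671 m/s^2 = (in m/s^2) 0.7671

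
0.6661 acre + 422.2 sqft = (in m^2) 2735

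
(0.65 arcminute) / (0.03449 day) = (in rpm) 6.059e-07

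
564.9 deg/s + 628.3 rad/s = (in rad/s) 638.2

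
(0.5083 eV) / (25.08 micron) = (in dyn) 3.247e-10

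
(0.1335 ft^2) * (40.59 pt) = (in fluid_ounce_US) 6.005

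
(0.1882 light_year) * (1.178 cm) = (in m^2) 2.097e+13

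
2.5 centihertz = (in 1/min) 1.5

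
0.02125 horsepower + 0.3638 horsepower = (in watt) 287.1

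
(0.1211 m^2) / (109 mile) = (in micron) 0.6903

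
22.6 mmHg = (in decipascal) 3.013e+04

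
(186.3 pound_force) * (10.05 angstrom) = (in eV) 5.198e+12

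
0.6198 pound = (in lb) 0.6198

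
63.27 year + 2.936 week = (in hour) 5.547e+05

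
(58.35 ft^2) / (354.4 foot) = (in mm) 50.18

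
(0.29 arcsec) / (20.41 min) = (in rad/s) 1.148e-09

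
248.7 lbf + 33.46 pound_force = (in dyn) 1.255e+08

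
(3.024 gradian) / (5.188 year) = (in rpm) 2.772e-09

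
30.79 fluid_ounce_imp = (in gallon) 0.2311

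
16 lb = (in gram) 7257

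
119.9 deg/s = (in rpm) 19.98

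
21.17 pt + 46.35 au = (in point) 1.966e+16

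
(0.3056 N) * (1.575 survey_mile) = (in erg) 7.746e+09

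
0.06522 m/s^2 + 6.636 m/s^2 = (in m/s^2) 6.701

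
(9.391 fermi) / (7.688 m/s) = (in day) 1.414e-20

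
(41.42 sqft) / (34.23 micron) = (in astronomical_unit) 7.515e-07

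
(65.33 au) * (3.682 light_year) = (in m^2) 3.404e+29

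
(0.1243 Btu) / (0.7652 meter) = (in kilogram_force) 17.48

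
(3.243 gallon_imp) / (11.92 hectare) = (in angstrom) 1237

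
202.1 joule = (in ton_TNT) 4.83e-08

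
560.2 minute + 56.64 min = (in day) 0.4284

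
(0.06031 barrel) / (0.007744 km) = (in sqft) 0.01333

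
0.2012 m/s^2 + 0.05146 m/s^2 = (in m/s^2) 0.2527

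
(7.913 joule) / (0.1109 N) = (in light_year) 7.542e-15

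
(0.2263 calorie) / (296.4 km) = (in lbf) 7.181e-07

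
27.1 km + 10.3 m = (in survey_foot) 8.894e+04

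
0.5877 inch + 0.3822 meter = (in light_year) 4.198e-17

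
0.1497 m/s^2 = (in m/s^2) 0.1497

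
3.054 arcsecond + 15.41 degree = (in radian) 0.269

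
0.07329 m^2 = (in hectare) 7.329e-06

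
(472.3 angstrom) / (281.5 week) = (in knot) 5.392e-16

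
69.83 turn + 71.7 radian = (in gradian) 3.25e+04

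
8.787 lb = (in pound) 8.787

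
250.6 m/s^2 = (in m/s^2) 250.6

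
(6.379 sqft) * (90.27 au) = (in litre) 8.003e+15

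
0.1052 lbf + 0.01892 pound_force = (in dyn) 5.521e+04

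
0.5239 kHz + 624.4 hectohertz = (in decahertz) 6296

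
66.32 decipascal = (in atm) 6.545e-05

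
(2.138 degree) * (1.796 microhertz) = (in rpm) 6.4e-07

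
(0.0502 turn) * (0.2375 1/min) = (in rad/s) 0.001249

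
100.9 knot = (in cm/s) 5191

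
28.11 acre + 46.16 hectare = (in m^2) 5.754e+05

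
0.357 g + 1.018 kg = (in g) 1018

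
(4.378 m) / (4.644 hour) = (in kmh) 0.0009427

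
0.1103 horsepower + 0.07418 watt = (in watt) 82.32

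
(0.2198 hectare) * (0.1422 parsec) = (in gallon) 2.548e+21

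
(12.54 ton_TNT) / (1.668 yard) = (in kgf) 3.508e+09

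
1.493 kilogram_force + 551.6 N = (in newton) 566.2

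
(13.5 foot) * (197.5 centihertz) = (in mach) 0.02387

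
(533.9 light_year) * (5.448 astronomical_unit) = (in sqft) 4.431e+31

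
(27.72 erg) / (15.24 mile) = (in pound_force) 2.541e-11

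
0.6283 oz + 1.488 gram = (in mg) 1.93e+04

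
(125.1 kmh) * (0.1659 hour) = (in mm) 2.075e+07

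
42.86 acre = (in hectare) 17.34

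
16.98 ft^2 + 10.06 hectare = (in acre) 24.86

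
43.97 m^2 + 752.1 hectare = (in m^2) 7.521e+06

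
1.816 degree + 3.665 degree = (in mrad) 95.66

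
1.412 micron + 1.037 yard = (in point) 2688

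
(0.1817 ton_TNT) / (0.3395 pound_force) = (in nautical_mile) 2.718e+05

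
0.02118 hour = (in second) 76.25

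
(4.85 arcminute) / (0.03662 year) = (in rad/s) 1.222e-09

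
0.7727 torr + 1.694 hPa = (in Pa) 272.4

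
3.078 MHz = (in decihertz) 3.078e+07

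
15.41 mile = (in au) 1.658e-07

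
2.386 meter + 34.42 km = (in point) 9.758e+07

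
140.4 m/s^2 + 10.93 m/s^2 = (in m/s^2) 151.3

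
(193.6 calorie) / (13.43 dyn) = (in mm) 6.031e+09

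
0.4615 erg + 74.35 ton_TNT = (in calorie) 7.435e+10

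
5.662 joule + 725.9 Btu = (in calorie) 1.83e+05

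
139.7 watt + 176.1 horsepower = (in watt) 1.315e+05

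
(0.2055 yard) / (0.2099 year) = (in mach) 8.337e-11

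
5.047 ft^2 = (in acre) 0.0001159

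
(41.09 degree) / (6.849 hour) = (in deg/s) 0.001667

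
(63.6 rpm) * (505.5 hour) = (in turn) 1.929e+06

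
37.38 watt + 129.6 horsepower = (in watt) 9.668e+04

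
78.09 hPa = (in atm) 0.07707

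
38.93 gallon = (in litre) 147.4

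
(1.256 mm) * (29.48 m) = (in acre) 9.15e-06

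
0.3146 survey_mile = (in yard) 553.7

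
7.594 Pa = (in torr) 0.05696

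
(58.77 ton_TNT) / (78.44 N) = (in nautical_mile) 1.693e+06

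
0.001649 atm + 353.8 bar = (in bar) 353.8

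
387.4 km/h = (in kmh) 387.4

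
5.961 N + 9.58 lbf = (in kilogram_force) 4.953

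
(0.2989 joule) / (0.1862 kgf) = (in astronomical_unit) 1.094e-12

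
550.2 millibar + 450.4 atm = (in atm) 450.9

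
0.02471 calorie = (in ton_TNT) 2.471e-11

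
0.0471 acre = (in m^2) 190.6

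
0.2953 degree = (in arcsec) 1063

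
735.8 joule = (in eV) 4.593e+21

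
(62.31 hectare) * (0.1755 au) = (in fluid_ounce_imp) 5.758e+20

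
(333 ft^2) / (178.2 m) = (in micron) 1.736e+05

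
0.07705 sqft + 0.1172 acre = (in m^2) 474.3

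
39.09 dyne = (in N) 0.0003909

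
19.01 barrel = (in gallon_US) 798.4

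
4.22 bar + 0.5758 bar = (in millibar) 4796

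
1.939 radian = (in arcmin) 6666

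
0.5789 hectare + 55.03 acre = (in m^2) 2.285e+05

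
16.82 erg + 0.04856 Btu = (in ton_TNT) 1.225e-08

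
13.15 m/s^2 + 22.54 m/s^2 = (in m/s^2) 35.69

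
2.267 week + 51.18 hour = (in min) 2.592e+04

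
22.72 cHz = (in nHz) 2.272e+08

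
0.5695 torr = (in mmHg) 0.5695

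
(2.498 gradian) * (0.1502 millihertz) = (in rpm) 5.628e-05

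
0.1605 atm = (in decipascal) 1.626e+05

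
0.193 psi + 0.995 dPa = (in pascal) 1331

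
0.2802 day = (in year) 0.0007677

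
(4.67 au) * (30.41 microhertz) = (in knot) 4.13e+07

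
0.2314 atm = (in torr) 175.9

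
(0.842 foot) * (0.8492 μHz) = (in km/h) 7.846e-07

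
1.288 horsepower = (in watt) 960.5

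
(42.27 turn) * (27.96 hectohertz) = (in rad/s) 7.426e+05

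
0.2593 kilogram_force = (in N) 2.543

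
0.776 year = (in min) 4.079e+05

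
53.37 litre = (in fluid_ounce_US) 1805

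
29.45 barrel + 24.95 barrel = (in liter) 8649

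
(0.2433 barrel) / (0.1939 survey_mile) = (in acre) 3.063e-08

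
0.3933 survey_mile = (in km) 0.633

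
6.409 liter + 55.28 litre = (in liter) 61.69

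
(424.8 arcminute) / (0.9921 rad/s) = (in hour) 3.46e-05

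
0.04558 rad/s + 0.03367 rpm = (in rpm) 0.4689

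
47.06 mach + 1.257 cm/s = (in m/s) 1.602e+04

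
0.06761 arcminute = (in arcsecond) 4.057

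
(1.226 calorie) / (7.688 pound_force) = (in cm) 15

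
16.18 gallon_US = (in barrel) 0.3852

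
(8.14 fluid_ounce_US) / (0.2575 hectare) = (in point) 0.000265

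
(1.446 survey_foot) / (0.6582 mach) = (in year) 6.236e-11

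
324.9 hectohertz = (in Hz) 3.249e+04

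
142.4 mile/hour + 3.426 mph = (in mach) 0.1915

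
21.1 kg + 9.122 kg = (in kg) 30.22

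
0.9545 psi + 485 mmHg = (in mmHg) 534.4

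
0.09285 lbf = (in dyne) 4.13e+04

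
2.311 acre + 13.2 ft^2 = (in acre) 2.311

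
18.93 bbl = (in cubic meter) 3.01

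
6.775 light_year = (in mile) 3.983e+13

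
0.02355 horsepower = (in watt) 17.56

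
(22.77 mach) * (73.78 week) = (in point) 9.807e+14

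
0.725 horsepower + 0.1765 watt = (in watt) 540.8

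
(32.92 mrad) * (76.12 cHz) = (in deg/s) 1.436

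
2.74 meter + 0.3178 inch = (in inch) 108.2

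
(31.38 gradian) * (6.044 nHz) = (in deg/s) 1.707e-07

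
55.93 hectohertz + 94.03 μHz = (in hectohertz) 55.93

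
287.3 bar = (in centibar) 2.873e+04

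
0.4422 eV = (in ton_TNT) 1.693e-29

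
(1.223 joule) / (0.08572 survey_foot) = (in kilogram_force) 4.773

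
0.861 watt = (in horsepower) 0.001155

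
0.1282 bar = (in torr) 96.16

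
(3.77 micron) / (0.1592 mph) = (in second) 5.297e-05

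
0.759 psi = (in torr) 39.25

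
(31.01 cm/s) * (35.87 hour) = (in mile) 24.88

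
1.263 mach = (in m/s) 430.1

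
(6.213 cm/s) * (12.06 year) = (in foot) 7.752e+07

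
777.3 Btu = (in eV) 5.119e+24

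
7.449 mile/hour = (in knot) 6.473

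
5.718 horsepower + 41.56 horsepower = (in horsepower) 47.28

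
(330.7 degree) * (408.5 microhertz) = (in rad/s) 0.002358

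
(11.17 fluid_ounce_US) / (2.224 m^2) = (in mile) 9.229e-08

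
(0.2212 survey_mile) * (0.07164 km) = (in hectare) 2.55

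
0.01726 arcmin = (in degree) 0.0002877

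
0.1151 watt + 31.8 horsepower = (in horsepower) 31.8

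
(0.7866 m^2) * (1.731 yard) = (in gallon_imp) 273.9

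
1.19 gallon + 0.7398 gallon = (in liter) 7.305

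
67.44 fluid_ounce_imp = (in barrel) 0.01205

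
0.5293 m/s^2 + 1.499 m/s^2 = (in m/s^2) 2.028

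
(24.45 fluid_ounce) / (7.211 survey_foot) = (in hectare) 3.29e-08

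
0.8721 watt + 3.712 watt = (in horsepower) 0.006147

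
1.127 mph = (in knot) 0.9793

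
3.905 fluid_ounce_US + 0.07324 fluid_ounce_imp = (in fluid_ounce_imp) 4.138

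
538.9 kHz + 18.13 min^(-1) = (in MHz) 0.5389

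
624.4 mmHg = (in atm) 0.8216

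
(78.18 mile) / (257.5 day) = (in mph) 0.01265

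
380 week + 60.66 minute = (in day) 2660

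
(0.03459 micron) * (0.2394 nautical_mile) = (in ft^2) 0.0001651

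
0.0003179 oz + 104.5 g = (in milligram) 1.045e+05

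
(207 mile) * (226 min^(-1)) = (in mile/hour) 2.807e+06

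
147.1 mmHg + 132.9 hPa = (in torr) 246.8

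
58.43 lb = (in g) 2.65e+04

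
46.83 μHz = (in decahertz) 4.683e-06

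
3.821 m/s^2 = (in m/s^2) 3.821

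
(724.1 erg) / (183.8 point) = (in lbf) 0.0002511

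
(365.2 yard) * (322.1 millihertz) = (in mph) 240.6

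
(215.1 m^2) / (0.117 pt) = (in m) 5.211e+06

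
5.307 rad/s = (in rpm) 50.68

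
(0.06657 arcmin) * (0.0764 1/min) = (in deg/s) 1.413e-06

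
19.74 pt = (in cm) 0.6964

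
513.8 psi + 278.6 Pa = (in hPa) 3.543e+04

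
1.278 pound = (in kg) 0.5797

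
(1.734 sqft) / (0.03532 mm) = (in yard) 4988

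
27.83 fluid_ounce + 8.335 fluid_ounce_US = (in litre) 1.07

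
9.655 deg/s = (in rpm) 1.609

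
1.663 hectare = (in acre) 4.109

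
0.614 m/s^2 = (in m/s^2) 0.614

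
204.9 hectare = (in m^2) 2.049e+06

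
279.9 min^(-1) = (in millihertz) 4665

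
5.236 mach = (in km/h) 6418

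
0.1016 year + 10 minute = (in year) 0.1016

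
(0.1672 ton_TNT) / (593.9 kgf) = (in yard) 1.314e+05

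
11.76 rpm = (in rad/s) 1.232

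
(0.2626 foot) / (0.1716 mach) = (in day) 1.585e-08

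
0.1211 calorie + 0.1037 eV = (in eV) 3.162e+18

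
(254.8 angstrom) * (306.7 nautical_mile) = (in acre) 3.576e-06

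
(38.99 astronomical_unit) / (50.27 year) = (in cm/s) 3.679e+05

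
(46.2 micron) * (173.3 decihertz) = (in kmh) 0.002882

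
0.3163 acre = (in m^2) 1280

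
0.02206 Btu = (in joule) 23.27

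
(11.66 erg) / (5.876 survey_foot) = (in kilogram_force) 6.639e-08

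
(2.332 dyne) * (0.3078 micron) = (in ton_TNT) 1.716e-21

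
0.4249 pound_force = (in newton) 1.89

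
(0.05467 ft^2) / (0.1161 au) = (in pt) 8.289e-10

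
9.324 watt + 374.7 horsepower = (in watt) 2.794e+05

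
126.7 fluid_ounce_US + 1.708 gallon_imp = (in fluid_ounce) 389.3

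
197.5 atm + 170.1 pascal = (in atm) 197.5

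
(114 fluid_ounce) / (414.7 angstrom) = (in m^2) 8.13e+04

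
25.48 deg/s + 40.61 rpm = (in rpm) 44.86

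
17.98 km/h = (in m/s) 4.994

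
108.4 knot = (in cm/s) 5577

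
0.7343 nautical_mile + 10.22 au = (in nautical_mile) 8.255e+08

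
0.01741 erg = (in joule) 1.741e-09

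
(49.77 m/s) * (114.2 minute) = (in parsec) 1.105e-11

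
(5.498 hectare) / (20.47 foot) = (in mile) 5.475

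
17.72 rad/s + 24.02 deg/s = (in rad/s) 18.14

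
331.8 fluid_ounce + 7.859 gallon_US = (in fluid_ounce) 1338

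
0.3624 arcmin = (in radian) 0.0001054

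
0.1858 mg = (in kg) 1.858e-07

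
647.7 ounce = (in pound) 40.48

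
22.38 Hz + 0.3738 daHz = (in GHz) 2.612e-08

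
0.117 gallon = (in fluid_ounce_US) 14.98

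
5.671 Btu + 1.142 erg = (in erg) 5.983e+10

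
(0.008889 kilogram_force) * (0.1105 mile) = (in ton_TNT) 3.705e-09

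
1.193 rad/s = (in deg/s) 68.35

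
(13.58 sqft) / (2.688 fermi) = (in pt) 1.33e+18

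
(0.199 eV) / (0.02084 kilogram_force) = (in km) 1.56e-22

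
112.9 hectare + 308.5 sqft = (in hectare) 112.9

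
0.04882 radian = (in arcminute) 167.8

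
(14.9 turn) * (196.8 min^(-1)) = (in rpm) 2932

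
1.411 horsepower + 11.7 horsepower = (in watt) 9777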